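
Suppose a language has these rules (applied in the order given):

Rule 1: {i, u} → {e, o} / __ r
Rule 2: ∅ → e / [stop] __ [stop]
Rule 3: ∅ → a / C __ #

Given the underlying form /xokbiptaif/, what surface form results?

Rule 1 (pre-rhotic lowering): no segment meets the environment; /xokbiptaif/ is unchanged.
Rule 2 (stop-cluster e-epenthesis): /k/ and /b/ form a stop–stop cluster, so [e] is inserted between them. /p/ and /t/ form a stop–stop cluster, so [e] is inserted between them. /xokbiptaif/ → xokebipetaif.
Rule 3 (final a-epenthesis): the form ends in the consonant /f/, so [a] is inserted word-finally. /xokebipetaif/ → xokebipetaifa.

xokebipetaifa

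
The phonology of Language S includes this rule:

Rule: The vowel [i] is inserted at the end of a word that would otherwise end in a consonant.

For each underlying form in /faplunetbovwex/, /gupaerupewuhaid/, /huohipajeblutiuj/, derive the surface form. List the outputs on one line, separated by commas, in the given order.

/faplunetbovwex/: the form ends in the consonant /x/, so [i] is inserted word-finally. → [faplunetbovwexi].
/gupaerupewuhaid/: the form ends in the consonant /d/, so [i] is inserted word-finally. → [gupaerupewuhaidi].
/huohipajeblutiuj/: the form ends in the consonant /j/, so [i] is inserted word-finally. → [huohipajeblutiuji].

faplunetbovwexi, gupaerupewuhaidi, huohipajeblutiuji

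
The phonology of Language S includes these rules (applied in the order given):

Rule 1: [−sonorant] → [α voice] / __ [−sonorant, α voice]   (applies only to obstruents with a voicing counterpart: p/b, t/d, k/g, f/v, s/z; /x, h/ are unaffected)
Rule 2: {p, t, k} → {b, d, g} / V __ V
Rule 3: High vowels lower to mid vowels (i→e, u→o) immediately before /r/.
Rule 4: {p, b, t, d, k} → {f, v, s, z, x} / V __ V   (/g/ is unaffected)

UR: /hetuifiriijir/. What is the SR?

hezuiferiijer

Rule 1 (regressive voicing assimilation): no segment meets the environment; /hetuifiriijir/ is unchanged.
Rule 2 (intervocalic voicing): /t/ is a voiceless stop between vowels /e/ and /u/, so it voices to [d]. /hetuifiriijir/ → heduifiriijir.
Rule 3 (pre-rhotic lowering): /i/ is a high vowel immediately before /r/, so it lowers to [e]. /i/ is a high vowel immediately before /r/, so it lowers to [e]. /heduifiriijir/ → heduiferiijer.
Rule 4 (intervocalic spirantization): /d/ is a stop between vowels /e/ and /u/, so it spirantizes to the fricative [z]. /heduiferiijer/ → hezuiferiijer.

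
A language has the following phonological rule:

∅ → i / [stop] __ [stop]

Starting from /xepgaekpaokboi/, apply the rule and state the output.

/p/ and /g/ form a stop–stop cluster, so [i] is inserted between them.
/k/ and /p/ form a stop–stop cluster, so [i] is inserted between them.
/k/ and /b/ form a stop–stop cluster, so [i] is inserted between them.
Surface form: [xepigaekipaokiboi].

xepigaekipaokiboi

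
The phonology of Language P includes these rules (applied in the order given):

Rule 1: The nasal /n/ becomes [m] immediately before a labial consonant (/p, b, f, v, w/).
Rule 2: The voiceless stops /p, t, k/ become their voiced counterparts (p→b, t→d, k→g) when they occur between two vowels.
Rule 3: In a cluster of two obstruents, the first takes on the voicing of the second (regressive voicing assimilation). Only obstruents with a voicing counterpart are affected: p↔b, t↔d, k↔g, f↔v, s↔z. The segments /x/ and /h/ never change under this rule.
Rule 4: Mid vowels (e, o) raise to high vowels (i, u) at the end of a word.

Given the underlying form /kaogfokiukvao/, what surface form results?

Rule 1 (nasal place assimilation): no segment meets the environment; /kaogfokiukvao/ is unchanged.
Rule 2 (intervocalic voicing): /k/ is a voiceless stop between vowels /o/ and /i/, so it voices to [g]. /kaogfokiukvao/ → kaogfogiukvao.
Rule 3 (regressive voicing assimilation): /g/ precedes the voiceless obstruent /f/, so it devoices to [k] by assimilation. /k/ precedes the voiced obstruent /v/, so it voices to [g] by assimilation. /kaogfogiukvao/ → kaokfogiugvao.
Rule 4 (final vowel raising): /o/ is a mid vowel in word-final position, so it raises to [u]. /kaokfogiugvao/ → kaokfogiugvau.

kaokfogiugvau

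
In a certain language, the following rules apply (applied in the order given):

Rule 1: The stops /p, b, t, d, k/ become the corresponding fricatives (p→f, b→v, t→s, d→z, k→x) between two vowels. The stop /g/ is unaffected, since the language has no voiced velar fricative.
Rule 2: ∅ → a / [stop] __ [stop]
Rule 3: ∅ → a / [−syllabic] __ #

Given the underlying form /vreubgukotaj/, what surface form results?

vreubaguxosaja

Rule 1 (intervocalic spirantization): /k/ is a stop between vowels /u/ and /o/, so it spirantizes to the fricative [x]. /t/ is a stop between vowels /o/ and /a/, so it spirantizes to the fricative [s]. /vreubgukotaj/ → vreubguxosaj.
Rule 2 (stop-cluster a-epenthesis): /b/ and /g/ form a stop–stop cluster, so [a] is inserted between them. /vreubguxosaj/ → vreubaguxosaj.
Rule 3 (final a-epenthesis): the form ends in the consonant /j/, so [a] is inserted word-finally. /vreubaguxosaj/ → vreubaguxosaja.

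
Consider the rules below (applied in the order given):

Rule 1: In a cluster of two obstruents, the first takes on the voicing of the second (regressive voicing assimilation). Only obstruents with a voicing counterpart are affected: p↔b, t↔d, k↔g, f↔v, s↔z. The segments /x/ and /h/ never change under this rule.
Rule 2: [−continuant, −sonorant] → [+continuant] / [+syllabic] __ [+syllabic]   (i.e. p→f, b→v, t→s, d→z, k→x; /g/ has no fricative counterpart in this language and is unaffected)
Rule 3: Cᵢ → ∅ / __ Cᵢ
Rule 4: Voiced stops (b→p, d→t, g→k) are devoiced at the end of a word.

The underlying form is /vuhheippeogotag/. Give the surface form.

vuheipeogosak

Rule 1 (regressive voicing assimilation): no segment meets the environment; /vuhheippeogotag/ is unchanged.
Rule 2 (intervocalic spirantization): /t/ is a stop between vowels /o/ and /a/, so it spirantizes to the fricative [s]. /vuhheippeogotag/ → vuhheippeogosag.
Rule 3 (degemination): /hh/ is a geminate; the first /h/ deletes. /pp/ is a geminate; the first /p/ deletes. /vuhheippeogosag/ → vuheipeogosag.
Rule 4 (final devoicing): /g/ is a voiced stop in word-final position, so it devoices to [k]. /vuheipeogosag/ → vuheipeogosak.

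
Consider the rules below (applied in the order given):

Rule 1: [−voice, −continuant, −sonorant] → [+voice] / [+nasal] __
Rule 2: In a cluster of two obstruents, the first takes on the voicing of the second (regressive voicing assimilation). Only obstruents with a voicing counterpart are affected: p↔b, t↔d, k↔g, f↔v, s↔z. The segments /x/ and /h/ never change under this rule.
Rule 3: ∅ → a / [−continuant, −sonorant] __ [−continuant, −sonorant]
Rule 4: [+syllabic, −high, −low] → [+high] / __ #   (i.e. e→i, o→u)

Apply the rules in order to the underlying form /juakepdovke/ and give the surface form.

Rule 1 (post-nasal voicing): no segment meets the environment; /juakepdovke/ is unchanged.
Rule 2 (regressive voicing assimilation): /p/ precedes the voiced obstruent /d/, so it voices to [b] by assimilation. /v/ precedes the voiceless obstruent /k/, so it devoices to [f] by assimilation. /juakepdovke/ → juakebdofke.
Rule 3 (stop-cluster a-epenthesis): /b/ and /d/ form a stop–stop cluster, so [a] is inserted between them. /juakebdofke/ → juakebadofke.
Rule 4 (final vowel raising): /e/ is a mid vowel in word-final position, so it raises to [i]. /juakebadofke/ → juakebadofki.

juakebadofki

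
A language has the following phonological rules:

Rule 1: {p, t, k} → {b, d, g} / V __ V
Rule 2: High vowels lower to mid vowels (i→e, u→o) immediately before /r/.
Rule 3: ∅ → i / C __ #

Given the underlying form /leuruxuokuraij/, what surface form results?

Rule 1 (intervocalic voicing): /k/ is a voiceless stop between vowels /o/ and /u/, so it voices to [g]. /leuruxuokuraij/ → leuruxuoguraij.
Rule 2 (pre-rhotic lowering): /u/ is a high vowel immediately before /r/, so it lowers to [o]. /u/ is a high vowel immediately before /r/, so it lowers to [o]. /leuruxuoguraij/ → leoruxuogoraij.
Rule 3 (final i-epenthesis): the form ends in the consonant /j/, so [i] is inserted word-finally. /leoruxuogoraij/ → leoruxuogoraiji.

leoruxuogoraiji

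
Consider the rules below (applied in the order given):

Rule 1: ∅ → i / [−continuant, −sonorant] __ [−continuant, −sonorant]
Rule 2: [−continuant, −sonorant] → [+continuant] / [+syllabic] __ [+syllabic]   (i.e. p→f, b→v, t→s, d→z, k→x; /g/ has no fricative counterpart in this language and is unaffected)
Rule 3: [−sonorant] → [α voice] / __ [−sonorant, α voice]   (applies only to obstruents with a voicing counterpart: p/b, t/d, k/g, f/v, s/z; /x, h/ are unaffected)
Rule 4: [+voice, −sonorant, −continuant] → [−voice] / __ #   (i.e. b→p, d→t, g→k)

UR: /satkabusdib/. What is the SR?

sasixavuzdip

Rule 1 (stop-cluster i-epenthesis): /t/ and /k/ form a stop–stop cluster, so [i] is inserted between them. /satkabusdib/ → satikabusdib.
Rule 2 (intervocalic spirantization): /t/ is a stop between vowels /a/ and /i/, so it spirantizes to the fricative [s]. /k/ is a stop between vowels /i/ and /a/, so it spirantizes to the fricative [x]. /b/ is a stop between vowels /a/ and /u/, so it spirantizes to the fricative [v]. /satikabusdib/ → sasixavusdib.
Rule 3 (regressive voicing assimilation): /s/ precedes the voiced obstruent /d/, so it voices to [z] by assimilation. /sasixavusdib/ → sasixavuzdib.
Rule 4 (final devoicing): /b/ is a voiced stop in word-final position, so it devoices to [p]. /sasixavuzdib/ → sasixavuzdip.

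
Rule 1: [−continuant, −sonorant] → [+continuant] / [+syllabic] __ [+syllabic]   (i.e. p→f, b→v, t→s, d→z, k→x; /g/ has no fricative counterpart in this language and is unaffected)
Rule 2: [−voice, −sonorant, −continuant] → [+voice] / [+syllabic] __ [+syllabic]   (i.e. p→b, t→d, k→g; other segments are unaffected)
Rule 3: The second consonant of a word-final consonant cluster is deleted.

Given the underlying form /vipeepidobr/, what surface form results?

Rule 1 (intervocalic spirantization): /p/ is a stop between vowels /i/ and /e/, so it spirantizes to the fricative [f]. /p/ is a stop between vowels /e/ and /i/, so it spirantizes to the fricative [f]. /d/ is a stop between vowels /i/ and /o/, so it spirantizes to the fricative [z]. /vipeepidobr/ → vifeefizobr.
Rule 2 (intervocalic voicing): no segment meets the environment; /vifeefizobr/ is unchanged.
Rule 3 (final cluster simplification): /r/ is the second consonant of a word-final cluster /br/, so it deletes. /vifeefizobr/ → vifeefizob.

vifeefizob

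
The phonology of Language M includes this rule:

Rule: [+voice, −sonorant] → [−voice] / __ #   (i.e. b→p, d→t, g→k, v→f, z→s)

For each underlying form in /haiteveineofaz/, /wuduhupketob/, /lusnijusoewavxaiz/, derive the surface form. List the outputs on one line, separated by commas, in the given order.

haiteveineofas, wuduhupketop, lusnijusoewavxais

/haiteveineofaz/: /z/ is a voiced obstruent in word-final position, so it devoices to [s]. → [haiteveineofas].
/wuduhupketob/: /b/ is a voiced obstruent in word-final position, so it devoices to [p]. → [wuduhupketop].
/lusnijusoewavxaiz/: /z/ is a voiced obstruent in word-final position, so it devoices to [s]. → [lusnijusoewavxais].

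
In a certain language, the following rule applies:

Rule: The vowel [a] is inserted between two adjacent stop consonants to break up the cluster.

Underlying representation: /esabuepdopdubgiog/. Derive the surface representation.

/p/ and /d/ form a stop–stop cluster, so [a] is inserted between them.
/p/ and /d/ form a stop–stop cluster, so [a] is inserted between them.
/b/ and /g/ form a stop–stop cluster, so [a] is inserted between them.
Surface form: [esabuepadopadubagiog].

esabuepadopadubagiog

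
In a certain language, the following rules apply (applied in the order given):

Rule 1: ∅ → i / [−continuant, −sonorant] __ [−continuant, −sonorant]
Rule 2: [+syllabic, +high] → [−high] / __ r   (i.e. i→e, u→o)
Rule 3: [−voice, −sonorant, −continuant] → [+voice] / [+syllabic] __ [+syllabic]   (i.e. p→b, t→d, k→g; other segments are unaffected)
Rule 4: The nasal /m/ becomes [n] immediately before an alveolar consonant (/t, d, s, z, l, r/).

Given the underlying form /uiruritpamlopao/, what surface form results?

Rule 1 (stop-cluster i-epenthesis): /t/ and /p/ form a stop–stop cluster, so [i] is inserted between them. /uiruritpamlopao/ → uiruritipamlopao.
Rule 2 (pre-rhotic lowering): /i/ is a high vowel immediately before /r/, so it lowers to [e]. /u/ is a high vowel immediately before /r/, so it lowers to [o]. /uiruritipamlopao/ → ueroritipamlopao.
Rule 3 (intervocalic voicing): /t/ is a voiceless stop between vowels /i/ and /i/, so it voices to [d]. /p/ is a voiceless stop between vowels /i/ and /a/, so it voices to [b]. /p/ is a voiceless stop between vowels /o/ and /a/, so it voices to [b]. /ueroritipamlopao/ → ueroridibamlobao.
Rule 4 (nasal place assimilation): /m/ precedes the alveolar consonant /l/, so it assimilates in place to [n]. /ueroridibamlobao/ → ueroridibanlobao.

ueroridibanlobao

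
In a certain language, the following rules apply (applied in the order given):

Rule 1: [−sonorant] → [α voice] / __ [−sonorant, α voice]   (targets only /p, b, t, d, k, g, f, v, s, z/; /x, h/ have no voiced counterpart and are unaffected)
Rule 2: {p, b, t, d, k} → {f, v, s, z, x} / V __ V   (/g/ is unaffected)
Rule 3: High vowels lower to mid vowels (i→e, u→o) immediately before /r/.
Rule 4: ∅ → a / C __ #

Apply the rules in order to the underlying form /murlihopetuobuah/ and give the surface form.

Rule 1 (regressive voicing assimilation): no segment meets the environment; /murlihopetuobuah/ is unchanged.
Rule 2 (intervocalic spirantization): /p/ is a stop between vowels /o/ and /e/, so it spirantizes to the fricative [f]. /t/ is a stop between vowels /e/ and /u/, so it spirantizes to the fricative [s]. /b/ is a stop between vowels /o/ and /u/, so it spirantizes to the fricative [v]. /murlihopetuobuah/ → murlihofesuovuah.
Rule 3 (pre-rhotic lowering): /u/ is a high vowel immediately before /r/, so it lowers to [o]. /murlihofesuovuah/ → morlihofesuovuah.
Rule 4 (final a-epenthesis): the form ends in the consonant /h/, so [a] is inserted word-finally. /morlihofesuovuah/ → morlihofesuovuaha.

morlihofesuovuaha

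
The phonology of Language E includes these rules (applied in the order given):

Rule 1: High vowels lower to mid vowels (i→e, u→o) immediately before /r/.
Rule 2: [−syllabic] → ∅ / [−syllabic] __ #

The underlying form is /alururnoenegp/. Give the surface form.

Rule 1 (pre-rhotic lowering): /u/ is a high vowel immediately before /r/, so it lowers to [o]. /u/ is a high vowel immediately before /r/, so it lowers to [o]. /alururnoenegp/ → alorornoenegp.
Rule 2 (final cluster simplification): /p/ is the second consonant of a word-final cluster /gp/, so it deletes. /alorornoenegp/ → alorornoeneg.

alorornoeneg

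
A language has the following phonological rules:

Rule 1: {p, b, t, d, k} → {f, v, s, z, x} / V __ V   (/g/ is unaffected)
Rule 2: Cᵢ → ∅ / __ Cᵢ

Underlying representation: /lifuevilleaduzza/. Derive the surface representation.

Rule 1 (intervocalic spirantization): /d/ is a stop between vowels /a/ and /u/, so it spirantizes to the fricative [z]. /lifuevilleaduzza/ → lifuevilleazuzza.
Rule 2 (degemination): /ll/ is a geminate; the first /l/ deletes. /zz/ is a geminate; the first /z/ deletes. /lifuevilleazuzza/ → lifuevileazuza.

lifuevileazuza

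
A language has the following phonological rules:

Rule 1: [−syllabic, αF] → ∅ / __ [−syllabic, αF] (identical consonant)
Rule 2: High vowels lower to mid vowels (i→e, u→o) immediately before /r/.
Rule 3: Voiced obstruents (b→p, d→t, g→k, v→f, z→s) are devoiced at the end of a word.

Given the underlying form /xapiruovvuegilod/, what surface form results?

Rule 1 (degemination): /vv/ is a geminate; the first /v/ deletes. /xapiruovvuegilod/ → xapiruovuegilod.
Rule 2 (pre-rhotic lowering): /i/ is a high vowel immediately before /r/, so it lowers to [e]. /xapiruovuegilod/ → xaperuovuegilod.
Rule 3 (final devoicing): /d/ is a voiced obstruent in word-final position, so it devoices to [t]. /xaperuovuegilod/ → xaperuovuegilot.

xaperuovuegilot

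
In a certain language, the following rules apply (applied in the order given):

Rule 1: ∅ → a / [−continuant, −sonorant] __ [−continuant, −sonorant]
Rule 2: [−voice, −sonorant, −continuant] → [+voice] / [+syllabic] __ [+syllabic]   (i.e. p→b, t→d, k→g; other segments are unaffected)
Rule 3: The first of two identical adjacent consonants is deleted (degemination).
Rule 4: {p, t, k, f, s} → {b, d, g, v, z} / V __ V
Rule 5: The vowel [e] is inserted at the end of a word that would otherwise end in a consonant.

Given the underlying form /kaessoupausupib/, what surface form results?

Rule 1 (stop-cluster a-epenthesis): no segment meets the environment; /kaessoupausupib/ is unchanged.
Rule 2 (intervocalic voicing): /p/ is a voiceless stop between vowels /u/ and /a/, so it voices to [b]. /p/ is a voiceless stop between vowels /u/ and /i/, so it voices to [b]. /kaessoupausupib/ → kaessoubausubib.
Rule 3 (degemination): /ss/ is a geminate; the first /s/ deletes. /kaessoubausubib/ → kaesoubausubib.
Rule 4 (intervocalic voicing): /s/ is a voiceless obstruent between vowels /e/ and /o/, so it voices to [z]. /s/ is a voiceless obstruent between vowels /u/ and /u/, so it voices to [z]. /kaesoubausubib/ → kaezoubauzubib.
Rule 5 (final e-epenthesis): the form ends in the consonant /b/, so [e] is inserted word-finally. /kaezoubauzubib/ → kaezoubauzubibe.

kaezoubauzubibe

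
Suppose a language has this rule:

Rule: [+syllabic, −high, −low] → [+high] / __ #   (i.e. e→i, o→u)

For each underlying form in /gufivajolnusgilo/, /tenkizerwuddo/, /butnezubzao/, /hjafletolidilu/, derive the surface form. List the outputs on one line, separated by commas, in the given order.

gufivajolnusgilu, tenkizerwuddu, butnezubzau, hjafletolidilu

/gufivajolnusgilo/: /o/ is a mid vowel in word-final position, so it raises to [u]. → [gufivajolnusgilu].
/tenkizerwuddo/: /o/ is a mid vowel in word-final position, so it raises to [u]. → [tenkizerwuddu].
/butnezubzao/: /o/ is a mid vowel in word-final position, so it raises to [u]. → [butnezubzau].
/hjafletolidilu/: the rule's environment is not met; surfaces unchanged as [hjafletolidilu].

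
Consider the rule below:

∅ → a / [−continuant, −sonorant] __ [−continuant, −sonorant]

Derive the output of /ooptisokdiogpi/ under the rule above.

/p/ and /t/ form a stop–stop cluster, so [a] is inserted between them.
/k/ and /d/ form a stop–stop cluster, so [a] is inserted between them.
/g/ and /p/ form a stop–stop cluster, so [a] is inserted between them.
Surface form: [oopatisokadiogapi].

oopatisokadiogapi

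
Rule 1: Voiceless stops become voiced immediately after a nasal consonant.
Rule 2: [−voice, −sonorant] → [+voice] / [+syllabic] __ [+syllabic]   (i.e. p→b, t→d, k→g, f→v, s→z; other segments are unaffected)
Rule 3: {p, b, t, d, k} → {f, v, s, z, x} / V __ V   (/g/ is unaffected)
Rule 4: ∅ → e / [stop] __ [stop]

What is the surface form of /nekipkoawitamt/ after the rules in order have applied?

negipekoawizamd

Rule 1 (post-nasal voicing): /t/ is a voiceless stop immediately after the nasal /m/, so it voices to [d]. /nekipkoawitamt/ → nekipkoawitamd.
Rule 2 (intervocalic voicing): /k/ is a voiceless obstruent between vowels /e/ and /i/, so it voices to [g]. /t/ is a voiceless obstruent between vowels /i/ and /a/, so it voices to [d]. /nekipkoawitamd/ → negipkoawidamd.
Rule 3 (intervocalic spirantization): /d/ is a stop between vowels /i/ and /a/, so it spirantizes to the fricative [z]. /negipkoawidamd/ → negipkoawizamd.
Rule 4 (stop-cluster e-epenthesis): /p/ and /k/ form a stop–stop cluster, so [e] is inserted between them. /negipkoawizamd/ → negipekoawizamd.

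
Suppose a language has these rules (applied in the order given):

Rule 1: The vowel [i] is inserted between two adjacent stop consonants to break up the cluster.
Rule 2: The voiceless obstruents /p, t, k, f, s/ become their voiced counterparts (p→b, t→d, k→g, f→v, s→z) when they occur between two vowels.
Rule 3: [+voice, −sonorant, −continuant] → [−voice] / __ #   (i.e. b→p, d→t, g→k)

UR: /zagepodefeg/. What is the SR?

zagebodevek

Rule 1 (stop-cluster i-epenthesis): no segment meets the environment; /zagepodefeg/ is unchanged.
Rule 2 (intervocalic voicing): /p/ is a voiceless obstruent between vowels /e/ and /o/, so it voices to [b]. /f/ is a voiceless obstruent between vowels /e/ and /e/, so it voices to [v]. /zagepodefeg/ → zagebodeveg.
Rule 3 (final devoicing): /g/ is a voiced stop in word-final position, so it devoices to [k]. /zagebodeveg/ → zagebodevek.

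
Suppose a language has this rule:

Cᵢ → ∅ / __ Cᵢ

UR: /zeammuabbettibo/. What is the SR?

/mm/ is a geminate; the first /m/ deletes.
/bb/ is a geminate; the first /b/ deletes.
/tt/ is a geminate; the first /t/ deletes.
Surface form: [zeamuabetibo].

zeamuabetibo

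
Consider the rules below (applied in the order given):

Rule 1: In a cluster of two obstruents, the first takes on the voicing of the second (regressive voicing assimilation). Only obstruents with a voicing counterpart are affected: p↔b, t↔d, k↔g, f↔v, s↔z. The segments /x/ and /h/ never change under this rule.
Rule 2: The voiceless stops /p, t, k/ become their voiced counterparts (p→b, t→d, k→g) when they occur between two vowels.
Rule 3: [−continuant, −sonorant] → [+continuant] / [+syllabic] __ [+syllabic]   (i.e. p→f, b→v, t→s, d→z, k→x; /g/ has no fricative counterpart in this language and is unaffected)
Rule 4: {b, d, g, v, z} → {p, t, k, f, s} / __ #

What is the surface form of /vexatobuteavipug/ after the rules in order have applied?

Rule 1 (regressive voicing assimilation): no segment meets the environment; /vexatobuteavipug/ is unchanged.
Rule 2 (intervocalic voicing): /t/ is a voiceless stop between vowels /a/ and /o/, so it voices to [d]. /t/ is a voiceless stop between vowels /u/ and /e/, so it voices to [d]. /p/ is a voiceless stop between vowels /i/ and /u/, so it voices to [b]. /vexatobuteavipug/ → vexadobudeavibug.
Rule 3 (intervocalic spirantization): /d/ is a stop between vowels /a/ and /o/, so it spirantizes to the fricative [z]. /b/ is a stop between vowels /o/ and /u/, so it spirantizes to the fricative [v]. /d/ is a stop between vowels /u/ and /e/, so it spirantizes to the fricative [z]. /b/ is a stop between vowels /i/ and /u/, so it spirantizes to the fricative [v]. /vexadobudeavibug/ → vexazovuzeavivug.
Rule 4 (final devoicing): /g/ is a voiced obstruent in word-final position, so it devoices to [k]. /vexazovuzeavivug/ → vexazovuzeavivuk.

vexazovuzeavivuk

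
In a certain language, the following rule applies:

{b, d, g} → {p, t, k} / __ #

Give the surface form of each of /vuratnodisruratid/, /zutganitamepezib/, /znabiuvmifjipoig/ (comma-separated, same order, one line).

vuratnodisruratit, zutganitamepezip, znabiuvmifjipoik

/vuratnodisruratid/: /d/ is a voiced stop in word-final position, so it devoices to [t]. → [vuratnodisruratit].
/zutganitamepezib/: /b/ is a voiced stop in word-final position, so it devoices to [p]. → [zutganitamepezip].
/znabiuvmifjipoig/: /g/ is a voiced stop in word-final position, so it devoices to [k]. → [znabiuvmifjipoik].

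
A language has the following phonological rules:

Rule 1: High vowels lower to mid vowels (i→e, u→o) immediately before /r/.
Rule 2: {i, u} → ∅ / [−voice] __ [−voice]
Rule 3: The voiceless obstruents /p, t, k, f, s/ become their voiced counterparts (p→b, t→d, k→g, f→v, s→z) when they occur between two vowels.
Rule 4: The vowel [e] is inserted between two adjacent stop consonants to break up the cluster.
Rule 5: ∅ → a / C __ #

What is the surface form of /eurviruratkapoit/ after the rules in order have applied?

Rule 1 (pre-rhotic lowering): /u/ is a high vowel immediately before /r/, so it lowers to [o]. /i/ is a high vowel immediately before /r/, so it lowers to [e]. /u/ is a high vowel immediately before /r/, so it lowers to [o]. /eurviruratkapoit/ → eorveroratkapoit.
Rule 2 (high vowel syncope): no segment meets the environment; /eorveroratkapoit/ is unchanged.
Rule 3 (intervocalic voicing): /p/ is a voiceless obstruent between vowels /a/ and /o/, so it voices to [b]. /eorveroratkapoit/ → eorveroratkaboit.
Rule 4 (stop-cluster e-epenthesis): /t/ and /k/ form a stop–stop cluster, so [e] is inserted between them. /eorveroratkaboit/ → eorveroratekaboit.
Rule 5 (final a-epenthesis): the form ends in the consonant /t/, so [a] is inserted word-finally. /eorveroratekaboit/ → eorveroratekaboita.

eorveroratekaboita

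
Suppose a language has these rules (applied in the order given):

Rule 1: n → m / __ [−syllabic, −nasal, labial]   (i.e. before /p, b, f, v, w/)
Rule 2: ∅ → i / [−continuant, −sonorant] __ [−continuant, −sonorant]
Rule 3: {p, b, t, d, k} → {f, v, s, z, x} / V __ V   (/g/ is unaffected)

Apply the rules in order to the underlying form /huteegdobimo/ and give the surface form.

Rule 1 (nasal place assimilation): no segment meets the environment; /huteegdobimo/ is unchanged.
Rule 2 (stop-cluster i-epenthesis): /g/ and /d/ form a stop–stop cluster, so [i] is inserted between them. /huteegdobimo/ → huteegidobimo.
Rule 3 (intervocalic spirantization): /t/ is a stop between vowels /u/ and /e/, so it spirantizes to the fricative [s]. /d/ is a stop between vowels /i/ and /o/, so it spirantizes to the fricative [z]. /b/ is a stop between vowels /o/ and /i/, so it spirantizes to the fricative [v]. /huteegidobimo/ → huseegizovimo.

huseegizovimo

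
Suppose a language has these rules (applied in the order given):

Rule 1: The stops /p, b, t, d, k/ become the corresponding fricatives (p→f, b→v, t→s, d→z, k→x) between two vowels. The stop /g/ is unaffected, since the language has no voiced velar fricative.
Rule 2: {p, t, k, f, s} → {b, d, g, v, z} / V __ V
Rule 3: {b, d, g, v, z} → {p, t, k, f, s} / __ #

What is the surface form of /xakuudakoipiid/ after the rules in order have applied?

Rule 1 (intervocalic spirantization): /k/ is a stop between vowels /a/ and /u/, so it spirantizes to the fricative [x]. /d/ is a stop between vowels /u/ and /a/, so it spirantizes to the fricative [z]. /k/ is a stop between vowels /a/ and /o/, so it spirantizes to the fricative [x]. /p/ is a stop between vowels /i/ and /i/, so it spirantizes to the fricative [f]. /xakuudakoipiid/ → xaxuuzaxoifiid.
Rule 2 (intervocalic voicing): /f/ is a voiceless obstruent between vowels /i/ and /i/, so it voices to [v]. /xaxuuzaxoifiid/ → xaxuuzaxoiviid.
Rule 3 (final devoicing): /d/ is a voiced obstruent in word-final position, so it devoices to [t]. /xaxuuzaxoiviid/ → xaxuuzaxoiviit.

xaxuuzaxoiviit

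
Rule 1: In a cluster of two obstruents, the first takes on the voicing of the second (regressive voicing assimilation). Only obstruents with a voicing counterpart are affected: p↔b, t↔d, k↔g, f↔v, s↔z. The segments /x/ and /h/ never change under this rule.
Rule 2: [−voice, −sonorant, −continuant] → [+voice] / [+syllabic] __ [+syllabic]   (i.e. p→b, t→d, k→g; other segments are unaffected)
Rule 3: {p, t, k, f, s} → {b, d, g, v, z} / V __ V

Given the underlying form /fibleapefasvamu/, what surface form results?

fibleabevazvamu

Rule 1 (regressive voicing assimilation): /s/ precedes the voiced obstruent /v/, so it voices to [z] by assimilation. /fibleapefasvamu/ → fibleapefazvamu.
Rule 2 (intervocalic voicing): /p/ is a voiceless stop between vowels /a/ and /e/, so it voices to [b]. /fibleapefazvamu/ → fibleabefazvamu.
Rule 3 (intervocalic voicing): /f/ is a voiceless obstruent between vowels /e/ and /a/, so it voices to [v]. /fibleabefazvamu/ → fibleabevazvamu.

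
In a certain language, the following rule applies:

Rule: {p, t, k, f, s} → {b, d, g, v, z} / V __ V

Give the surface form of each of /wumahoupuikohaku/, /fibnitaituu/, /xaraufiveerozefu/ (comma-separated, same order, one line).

wumahoubuigohagu, fibnidaiduu, xarauviveerozevu

/wumahoupuikohaku/: /p/ is a voiceless obstruent between vowels /u/ and /u/, so it voices to [b]. /k/ is a voiceless obstruent between vowels /i/ and /o/, so it voices to [g]. /k/ is a voiceless obstruent between vowels /a/ and /u/, so it voices to [g]. → [wumahoubuigohagu].
/fibnitaituu/: /t/ is a voiceless obstruent between vowels /i/ and /a/, so it voices to [d]. /t/ is a voiceless obstruent between vowels /i/ and /u/, so it voices to [d]. → [fibnidaiduu].
/xaraufiveerozefu/: /f/ is a voiceless obstruent between vowels /u/ and /i/, so it voices to [v]. /f/ is a voiceless obstruent between vowels /e/ and /u/, so it voices to [v]. → [xarauviveerozevu].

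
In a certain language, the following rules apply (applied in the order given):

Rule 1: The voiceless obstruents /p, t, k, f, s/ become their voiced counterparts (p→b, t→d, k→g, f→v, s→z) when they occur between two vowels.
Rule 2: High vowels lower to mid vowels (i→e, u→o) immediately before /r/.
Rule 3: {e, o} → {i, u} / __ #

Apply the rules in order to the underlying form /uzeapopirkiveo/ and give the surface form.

uzeaboberkiveu

Rule 1 (intervocalic voicing): /p/ is a voiceless obstruent between vowels /a/ and /o/, so it voices to [b]. /p/ is a voiceless obstruent between vowels /o/ and /i/, so it voices to [b]. /uzeapopirkiveo/ → uzeabobirkiveo.
Rule 2 (pre-rhotic lowering): /i/ is a high vowel immediately before /r/, so it lowers to [e]. /uzeabobirkiveo/ → uzeaboberkiveo.
Rule 3 (final vowel raising): /o/ is a mid vowel in word-final position, so it raises to [u]. /uzeaboberkiveo/ → uzeaboberkiveu.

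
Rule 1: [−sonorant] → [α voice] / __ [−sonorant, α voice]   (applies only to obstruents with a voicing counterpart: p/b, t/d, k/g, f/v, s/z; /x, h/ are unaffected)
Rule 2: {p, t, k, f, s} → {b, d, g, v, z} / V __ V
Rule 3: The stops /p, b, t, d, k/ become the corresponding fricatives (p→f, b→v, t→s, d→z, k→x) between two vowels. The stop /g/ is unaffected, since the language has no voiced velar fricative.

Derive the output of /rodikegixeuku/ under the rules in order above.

rozigegixeugu

Rule 1 (regressive voicing assimilation): no segment meets the environment; /rodikegixeuku/ is unchanged.
Rule 2 (intervocalic voicing): /k/ is a voiceless obstruent between vowels /i/ and /e/, so it voices to [g]. /k/ is a voiceless obstruent between vowels /u/ and /u/, so it voices to [g]. /rodikegixeuku/ → rodigegixeugu.
Rule 3 (intervocalic spirantization): /d/ is a stop between vowels /o/ and /i/, so it spirantizes to the fricative [z]. /rodigegixeugu/ → rozigegixeugu.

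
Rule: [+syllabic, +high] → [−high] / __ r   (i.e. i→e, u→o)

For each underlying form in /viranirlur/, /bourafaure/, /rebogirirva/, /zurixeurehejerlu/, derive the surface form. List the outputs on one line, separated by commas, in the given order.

/viranirlur/: /i/ is a high vowel immediately before /r/, so it lowers to [e]. /i/ is a high vowel immediately before /r/, so it lowers to [e]. /u/ is a high vowel immediately before /r/, so it lowers to [o]. → [veranerlor].
/bourafaure/: /u/ is a high vowel immediately before /r/, so it lowers to [o]. /u/ is a high vowel immediately before /r/, so it lowers to [o]. → [boorafaore].
/rebogirirva/: /i/ is a high vowel immediately before /r/, so it lowers to [e]. /i/ is a high vowel immediately before /r/, so it lowers to [e]. → [rebogererva].
/zurixeurehejerlu/: /u/ is a high vowel immediately before /r/, so it lowers to [o]. /u/ is a high vowel immediately before /r/, so it lowers to [o]. → [zorixeorehejerlu].

veranerlor, boorafaore, rebogererva, zorixeorehejerlu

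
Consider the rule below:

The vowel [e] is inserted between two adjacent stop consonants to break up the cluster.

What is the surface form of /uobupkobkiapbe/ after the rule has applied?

uobupekobekiapebe

/p/ and /k/ form a stop–stop cluster, so [e] is inserted between them.
/b/ and /k/ form a stop–stop cluster, so [e] is inserted between them.
/p/ and /b/ form a stop–stop cluster, so [e] is inserted between them.
Surface form: [uobupekobekiapebe].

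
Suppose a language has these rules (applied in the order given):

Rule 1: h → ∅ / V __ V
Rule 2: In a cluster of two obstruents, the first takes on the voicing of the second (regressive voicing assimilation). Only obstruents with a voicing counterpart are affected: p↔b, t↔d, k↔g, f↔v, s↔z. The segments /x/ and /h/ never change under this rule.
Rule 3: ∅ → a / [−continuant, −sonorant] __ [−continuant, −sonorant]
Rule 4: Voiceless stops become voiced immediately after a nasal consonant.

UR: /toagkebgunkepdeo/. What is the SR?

Rule 1 (intervocalic h-deletion): no segment meets the environment; /toagkebgunkepdeo/ is unchanged.
Rule 2 (regressive voicing assimilation): /g/ precedes the voiceless obstruent /k/, so it devoices to [k] by assimilation. /p/ precedes the voiced obstruent /d/, so it voices to [b] by assimilation. /toagkebgunkepdeo/ → toakkebgunkebdeo.
Rule 3 (stop-cluster a-epenthesis): /k/ and /k/ form a stop–stop cluster, so [a] is inserted between them. /b/ and /g/ form a stop–stop cluster, so [a] is inserted between them. /b/ and /d/ form a stop–stop cluster, so [a] is inserted between them. /toakkebgunkebdeo/ → toakakebagunkebadeo.
Rule 4 (post-nasal voicing): /k/ is a voiceless stop immediately after the nasal /n/, so it voices to [g]. /toakakebagunkebadeo/ → toakakebagungebadeo.

toakakebagungebadeo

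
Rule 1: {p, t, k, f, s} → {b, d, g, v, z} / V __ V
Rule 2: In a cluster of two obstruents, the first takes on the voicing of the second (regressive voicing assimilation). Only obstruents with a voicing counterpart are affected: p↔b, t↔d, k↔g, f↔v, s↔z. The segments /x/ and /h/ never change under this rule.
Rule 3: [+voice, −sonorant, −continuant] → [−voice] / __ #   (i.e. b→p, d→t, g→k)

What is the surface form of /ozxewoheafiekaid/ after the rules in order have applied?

osxewoheaviegait

Rule 1 (intervocalic voicing): /f/ is a voiceless obstruent between vowels /a/ and /i/, so it voices to [v]. /k/ is a voiceless obstruent between vowels /e/ and /a/, so it voices to [g]. /ozxewoheafiekaid/ → ozxewoheaviegaid.
Rule 2 (regressive voicing assimilation): /z/ precedes the voiceless obstruent /x/, so it devoices to [s] by assimilation. /ozxewoheaviegaid/ → osxewoheaviegaid.
Rule 3 (final devoicing): /d/ is a voiced stop in word-final position, so it devoices to [t]. /osxewoheaviegaid/ → osxewoheaviegait.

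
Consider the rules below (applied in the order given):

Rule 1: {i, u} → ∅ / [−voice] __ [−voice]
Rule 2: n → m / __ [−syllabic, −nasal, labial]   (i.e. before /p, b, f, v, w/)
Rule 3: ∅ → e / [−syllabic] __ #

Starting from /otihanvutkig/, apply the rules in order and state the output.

Rule 1 (high vowel syncope): /i/ is a high vowel flanked by voiceless consonants /t/ and /h/, so it deletes. /otihanvutkig/ → othanvutkig.
Rule 2 (nasal place assimilation): /n/ precedes the labial consonant /v/, so it assimilates in place to [m]. /othanvutkig/ → othamvutkig.
Rule 3 (final e-epenthesis): the form ends in the consonant /g/, so [e] is inserted word-finally. /othamvutkig/ → othamvutkige.

othamvutkige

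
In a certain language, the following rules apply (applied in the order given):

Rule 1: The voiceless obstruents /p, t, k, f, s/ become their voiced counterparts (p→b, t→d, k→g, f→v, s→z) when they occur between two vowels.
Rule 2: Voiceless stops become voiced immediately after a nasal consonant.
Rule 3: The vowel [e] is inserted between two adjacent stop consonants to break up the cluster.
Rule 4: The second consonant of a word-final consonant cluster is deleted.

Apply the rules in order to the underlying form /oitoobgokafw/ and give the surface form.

Rule 1 (intervocalic voicing): /t/ is a voiceless obstruent between vowels /i/ and /o/, so it voices to [d]. /k/ is a voiceless obstruent between vowels /o/ and /a/, so it voices to [g]. /oitoobgokafw/ → oidoobgogafw.
Rule 2 (post-nasal voicing): no segment meets the environment; /oidoobgogafw/ is unchanged.
Rule 3 (stop-cluster e-epenthesis): /b/ and /g/ form a stop–stop cluster, so [e] is inserted between them. /oidoobgogafw/ → oidoobegogafw.
Rule 4 (final cluster simplification): /w/ is the second consonant of a word-final cluster /fw/, so it deletes. /oidoobegogafw/ → oidoobegogaf.

oidoobegogaf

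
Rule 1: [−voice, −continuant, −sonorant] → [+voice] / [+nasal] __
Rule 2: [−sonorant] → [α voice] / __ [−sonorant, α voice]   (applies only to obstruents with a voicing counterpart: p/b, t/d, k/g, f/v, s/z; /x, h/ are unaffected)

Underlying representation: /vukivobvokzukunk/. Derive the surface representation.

vukivobvogzukung

Rule 1 (post-nasal voicing): /k/ is a voiceless stop immediately after the nasal /n/, so it voices to [g]. /vukivobvokzukunk/ → vukivobvokzukung.
Rule 2 (regressive voicing assimilation): /k/ precedes the voiced obstruent /z/, so it voices to [g] by assimilation. /vukivobvokzukung/ → vukivobvogzukung.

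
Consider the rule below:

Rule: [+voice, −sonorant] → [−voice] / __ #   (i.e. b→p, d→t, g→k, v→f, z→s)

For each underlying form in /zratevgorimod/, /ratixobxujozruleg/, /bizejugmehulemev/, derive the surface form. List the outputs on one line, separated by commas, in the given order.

zratevgorimot, ratixobxujozrulek, bizejugmehulemef

/zratevgorimod/: /d/ is a voiced obstruent in word-final position, so it devoices to [t]. → [zratevgorimot].
/ratixobxujozruleg/: /g/ is a voiced obstruent in word-final position, so it devoices to [k]. → [ratixobxujozrulek].
/bizejugmehulemev/: /v/ is a voiced obstruent in word-final position, so it devoices to [f]. → [bizejugmehulemef].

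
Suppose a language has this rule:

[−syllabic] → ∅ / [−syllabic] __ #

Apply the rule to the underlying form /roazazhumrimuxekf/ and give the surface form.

/f/ is the second consonant of a word-final cluster /kf/, so it deletes.
Surface form: [roazazhumrimuxek].

roazazhumrimuxek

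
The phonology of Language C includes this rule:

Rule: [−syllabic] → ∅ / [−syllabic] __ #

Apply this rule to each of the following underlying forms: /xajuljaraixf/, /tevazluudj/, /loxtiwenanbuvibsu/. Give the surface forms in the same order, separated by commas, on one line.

xajuljaraix, tevazluud, loxtiwenanbuvibsu

/xajuljaraixf/: /f/ is the second consonant of a word-final cluster /xf/, so it deletes. → [xajuljaraix].
/tevazluudj/: /j/ is the second consonant of a word-final cluster /dj/, so it deletes. → [tevazluud].
/loxtiwenanbuvibsu/: the rule's environment is not met; surfaces unchanged as [loxtiwenanbuvibsu].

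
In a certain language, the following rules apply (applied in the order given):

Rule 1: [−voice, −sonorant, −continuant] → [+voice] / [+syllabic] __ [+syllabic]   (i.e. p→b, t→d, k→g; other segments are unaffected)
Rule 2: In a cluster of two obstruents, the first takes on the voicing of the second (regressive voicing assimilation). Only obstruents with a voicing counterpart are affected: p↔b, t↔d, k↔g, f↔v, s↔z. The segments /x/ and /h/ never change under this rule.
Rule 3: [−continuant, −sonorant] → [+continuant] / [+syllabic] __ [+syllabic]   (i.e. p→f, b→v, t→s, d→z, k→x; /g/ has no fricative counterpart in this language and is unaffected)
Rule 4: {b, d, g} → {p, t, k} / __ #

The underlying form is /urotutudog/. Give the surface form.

urozuzuzok

Rule 1 (intervocalic voicing): /t/ is a voiceless stop between vowels /o/ and /u/, so it voices to [d]. /t/ is a voiceless stop between vowels /u/ and /u/, so it voices to [d]. /urotutudog/ → urodududog.
Rule 2 (regressive voicing assimilation): no segment meets the environment; /urodududog/ is unchanged.
Rule 3 (intervocalic spirantization): /d/ is a stop between vowels /o/ and /u/, so it spirantizes to the fricative [z]. /d/ is a stop between vowels /u/ and /u/, so it spirantizes to the fricative [z]. /d/ is a stop between vowels /u/ and /o/, so it spirantizes to the fricative [z]. /urodududog/ → urozuzuzog.
Rule 4 (final devoicing): /g/ is a voiced stop in word-final position, so it devoices to [k]. /urozuzuzog/ → urozuzuzok.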